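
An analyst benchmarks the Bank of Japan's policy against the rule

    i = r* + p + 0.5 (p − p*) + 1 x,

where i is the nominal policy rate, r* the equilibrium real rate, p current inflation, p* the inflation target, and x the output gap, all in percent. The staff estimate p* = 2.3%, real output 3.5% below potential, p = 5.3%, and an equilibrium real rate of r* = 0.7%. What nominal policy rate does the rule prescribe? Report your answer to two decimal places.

Output 3.5% below potential → x = -3.5.
i = 0.7 + 5.3 + 0.5 × (5.3 − 2.3) + 1 × (-3.5)
   = 0.7 + 5.3 + 1.5 − 3.5 = 4.00

4.00%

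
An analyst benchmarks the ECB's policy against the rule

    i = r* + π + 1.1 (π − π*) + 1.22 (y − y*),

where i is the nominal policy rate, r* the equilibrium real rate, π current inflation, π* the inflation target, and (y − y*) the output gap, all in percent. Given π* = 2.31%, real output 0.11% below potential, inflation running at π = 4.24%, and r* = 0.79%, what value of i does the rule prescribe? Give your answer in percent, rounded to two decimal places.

Output 0.11% below potential → (y − y*) = -0.11.
i = 0.79 + 4.24 + 1.1 × (4.24 − 2.31) + 1.22 × (-0.11)
   = 0.79 + 4.24 + 2.123 − 0.1342 = 7.02

7.02%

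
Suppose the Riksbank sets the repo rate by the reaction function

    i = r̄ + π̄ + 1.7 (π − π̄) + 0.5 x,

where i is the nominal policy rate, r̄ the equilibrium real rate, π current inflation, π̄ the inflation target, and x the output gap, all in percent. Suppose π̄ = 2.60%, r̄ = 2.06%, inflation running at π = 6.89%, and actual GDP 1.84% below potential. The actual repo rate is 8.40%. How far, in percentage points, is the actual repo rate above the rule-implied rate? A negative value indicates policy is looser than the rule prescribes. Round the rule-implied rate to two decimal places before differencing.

-2.63 pp

Output 1.84% below potential → x = -1.84.
i = 2.06 + 2.60 + 1.7 × (6.89 − 2.60) + 0.5 × (-1.84)
   = 2.06 + 2.6 + 7.293 − 0.92 = 11.03
Deviation = 8.40 − 11.03 = -2.63 pp.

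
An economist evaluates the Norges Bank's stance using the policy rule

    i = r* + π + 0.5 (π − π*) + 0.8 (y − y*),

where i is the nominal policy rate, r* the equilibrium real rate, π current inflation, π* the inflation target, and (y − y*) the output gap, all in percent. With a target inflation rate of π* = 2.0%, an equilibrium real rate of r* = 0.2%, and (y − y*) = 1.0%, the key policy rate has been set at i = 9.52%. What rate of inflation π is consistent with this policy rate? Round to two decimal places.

6.35%

Collecting π: i = r* + (1 + 0.5) π − 0.5 π* + 0.8 (y − y*)
1.5 π = 9.52 − 0.2 + 0.5 × 2.0 − 0.8 × 1.0 = 9.52
π = 9.52 / 1.5 = 6.35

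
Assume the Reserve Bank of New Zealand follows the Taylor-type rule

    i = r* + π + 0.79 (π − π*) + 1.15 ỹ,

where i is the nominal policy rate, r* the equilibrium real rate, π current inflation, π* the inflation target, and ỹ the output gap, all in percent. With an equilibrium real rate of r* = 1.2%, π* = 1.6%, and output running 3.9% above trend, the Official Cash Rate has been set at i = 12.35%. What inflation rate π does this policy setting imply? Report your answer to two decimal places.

Output 3.9% above potential → ỹ = 3.9.
Collecting π: i = r* + (1 + 0.79) π − 0.79 π* + 1.15 ỹ
1.79 π = 12.35 − 1.2 + 0.79 × 1.6 − 1.15 × 3.9 = 7.929
π = 7.929 / 1.79 = 4.43

4.43%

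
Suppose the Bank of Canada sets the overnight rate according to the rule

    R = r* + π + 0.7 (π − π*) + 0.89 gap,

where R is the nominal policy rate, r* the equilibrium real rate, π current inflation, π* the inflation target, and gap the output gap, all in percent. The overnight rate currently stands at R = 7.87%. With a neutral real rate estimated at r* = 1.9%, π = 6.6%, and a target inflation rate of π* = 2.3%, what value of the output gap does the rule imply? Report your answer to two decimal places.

-4.09%

0.89 gap = 7.87 − 1.9 − 6.6 − 0.7 × (6.6 − 2.3) = -3.64
gap = -3.64 / 0.89 = -4.09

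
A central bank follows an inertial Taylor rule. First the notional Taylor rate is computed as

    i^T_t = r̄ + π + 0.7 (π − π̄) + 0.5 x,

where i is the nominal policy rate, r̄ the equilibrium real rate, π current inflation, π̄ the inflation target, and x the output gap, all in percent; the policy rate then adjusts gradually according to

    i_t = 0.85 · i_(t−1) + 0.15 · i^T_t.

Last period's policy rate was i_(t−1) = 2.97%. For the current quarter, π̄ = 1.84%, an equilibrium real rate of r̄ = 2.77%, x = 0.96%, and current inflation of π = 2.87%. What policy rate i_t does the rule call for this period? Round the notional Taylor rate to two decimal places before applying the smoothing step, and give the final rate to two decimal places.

3.55%

i^T_t = 2.77 + 2.87 + 0.7 × (2.87 − 1.84) + 0.5 × 0.96
   = 2.77 + 2.87 + 0.721 + 0.48 = 6.84
i_t = 0.85 × 2.97 + 0.15 × 6.84 = 2.5245 + 1.026 = 3.55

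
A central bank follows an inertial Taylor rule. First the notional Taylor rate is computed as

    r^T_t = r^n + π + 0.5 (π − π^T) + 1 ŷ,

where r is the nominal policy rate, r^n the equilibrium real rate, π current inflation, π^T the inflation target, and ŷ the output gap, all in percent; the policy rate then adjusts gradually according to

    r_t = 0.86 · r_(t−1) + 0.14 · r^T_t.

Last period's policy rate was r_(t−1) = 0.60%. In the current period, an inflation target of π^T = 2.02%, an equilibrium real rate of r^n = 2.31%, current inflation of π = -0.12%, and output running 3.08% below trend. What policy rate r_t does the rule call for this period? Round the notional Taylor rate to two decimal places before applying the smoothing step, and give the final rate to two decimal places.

Output 3.08% below potential → ŷ = -3.08.
r^T_t = 2.31 + (-0.12) + 0.5 × (-0.12 − 2.02) + 1 × (-3.08)
   = 2.31 − 0.12 − 1.07 − 3.08 = -1.96
r_t = 0.86 × 0.60 + 0.14 × (-1.96) = 0.516 − 0.2744 = 0.24

0.24%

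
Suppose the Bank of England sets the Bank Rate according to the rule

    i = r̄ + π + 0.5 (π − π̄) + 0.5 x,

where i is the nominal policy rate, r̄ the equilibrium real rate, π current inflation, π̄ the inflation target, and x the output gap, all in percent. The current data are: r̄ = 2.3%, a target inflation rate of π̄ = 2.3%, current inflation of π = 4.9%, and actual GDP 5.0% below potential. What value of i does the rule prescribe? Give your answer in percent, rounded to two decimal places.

6.00%

Output 5.0% below potential → x = -5.0.
i = 2.3 + 4.9 + 0.5 × (4.9 − 2.3) + 0.5 × (-5.0)
   = 2.3 + 4.9 + 1.3 − 2.5 = 6.00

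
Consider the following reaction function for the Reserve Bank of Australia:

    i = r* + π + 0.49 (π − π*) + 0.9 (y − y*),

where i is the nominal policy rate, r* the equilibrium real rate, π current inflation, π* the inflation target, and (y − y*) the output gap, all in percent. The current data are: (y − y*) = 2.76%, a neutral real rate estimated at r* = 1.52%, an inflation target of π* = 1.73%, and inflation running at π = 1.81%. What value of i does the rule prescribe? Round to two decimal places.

5.85%

i = 1.52 + 1.81 + 0.49 × (1.81 − 1.73) + 0.9 × 2.76
   = 1.52 + 1.81 + 0.0392 + 2.484 = 5.85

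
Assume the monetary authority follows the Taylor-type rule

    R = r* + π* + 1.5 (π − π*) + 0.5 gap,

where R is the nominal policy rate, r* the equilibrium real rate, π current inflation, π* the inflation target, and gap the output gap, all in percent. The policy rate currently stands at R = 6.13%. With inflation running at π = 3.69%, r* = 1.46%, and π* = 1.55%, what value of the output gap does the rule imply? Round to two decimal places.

-0.18%

0.5 gap = 6.13 − 1.46 − 1.55 − 1.5 × (3.69 − 1.55) = -0.09
gap = -0.09 / 0.5 = -0.18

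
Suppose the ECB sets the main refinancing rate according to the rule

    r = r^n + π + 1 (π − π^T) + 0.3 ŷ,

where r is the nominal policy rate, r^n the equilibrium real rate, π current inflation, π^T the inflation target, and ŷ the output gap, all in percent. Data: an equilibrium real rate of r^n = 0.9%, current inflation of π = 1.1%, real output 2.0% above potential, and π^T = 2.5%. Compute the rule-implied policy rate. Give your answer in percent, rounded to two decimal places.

1.20%

Output 2.0% above potential → ŷ = 2.0.
r = 0.9 + 1.1 + 1 × (1.1 − 2.5) + 0.3 × 2.0
   = 0.9 + 1.1 − 1.4 + 0.6 = 1.20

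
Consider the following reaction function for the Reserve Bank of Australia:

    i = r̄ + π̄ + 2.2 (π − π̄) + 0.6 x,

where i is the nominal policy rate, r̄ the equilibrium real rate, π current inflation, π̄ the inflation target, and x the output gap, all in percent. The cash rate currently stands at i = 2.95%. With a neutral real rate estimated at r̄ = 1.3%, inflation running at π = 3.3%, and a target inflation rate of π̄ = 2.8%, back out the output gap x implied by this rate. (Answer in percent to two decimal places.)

0.6 x = 2.95 − 1.3 − 2.8 − 2.2 × (3.3 − 2.8) = -2.25
x = -2.25 / 0.6 = -3.75

-3.75%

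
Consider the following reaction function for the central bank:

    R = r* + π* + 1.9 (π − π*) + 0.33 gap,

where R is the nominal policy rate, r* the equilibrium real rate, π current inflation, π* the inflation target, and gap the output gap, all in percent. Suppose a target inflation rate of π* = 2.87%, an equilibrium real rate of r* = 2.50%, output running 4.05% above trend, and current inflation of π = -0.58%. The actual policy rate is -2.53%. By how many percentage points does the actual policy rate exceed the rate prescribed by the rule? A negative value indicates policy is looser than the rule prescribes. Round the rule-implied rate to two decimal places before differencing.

Output 4.05% above potential → gap = 4.05.
R = 2.50 + 2.87 + 1.9 × (-0.58 − 2.87) + 0.33 × 4.05
   = 2.50 + 2.87 − 6.555 + 1.3365 = 0.15
Deviation = -2.53 − 0.15 = -2.68 pp.

-2.68 pp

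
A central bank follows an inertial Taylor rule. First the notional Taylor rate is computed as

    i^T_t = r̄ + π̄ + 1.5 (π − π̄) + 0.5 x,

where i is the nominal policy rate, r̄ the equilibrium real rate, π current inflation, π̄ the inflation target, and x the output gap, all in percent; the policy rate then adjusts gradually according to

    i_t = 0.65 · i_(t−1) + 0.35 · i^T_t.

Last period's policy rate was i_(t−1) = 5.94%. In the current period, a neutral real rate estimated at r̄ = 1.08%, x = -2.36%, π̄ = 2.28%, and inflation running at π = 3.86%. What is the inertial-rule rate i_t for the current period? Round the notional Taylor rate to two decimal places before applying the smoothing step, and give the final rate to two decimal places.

i^T_t = 1.08 + 2.28 + 1.5 × (3.86 − 2.28) + 0.5 × (-2.36)
   = 1.08 + 2.28 + 2.37 − 1.18 = 4.55
i_t = 0.65 × 5.94 + 0.35 × 4.55 = 3.861 + 1.5925 = 5.45

5.45%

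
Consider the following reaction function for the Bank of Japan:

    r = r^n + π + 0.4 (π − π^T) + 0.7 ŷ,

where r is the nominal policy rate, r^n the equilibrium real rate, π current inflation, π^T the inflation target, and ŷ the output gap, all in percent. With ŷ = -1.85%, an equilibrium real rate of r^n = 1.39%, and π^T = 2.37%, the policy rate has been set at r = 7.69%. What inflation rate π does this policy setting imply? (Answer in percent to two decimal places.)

Collecting π: r = r^n + (1 + 0.4) π − 0.4 π^T + 0.7 ŷ
1.4 π = 7.69 − 1.39 + 0.4 × 2.37 − 0.7 × (-1.85) = 8.543
π = 8.543 / 1.4 = 6.10

6.10%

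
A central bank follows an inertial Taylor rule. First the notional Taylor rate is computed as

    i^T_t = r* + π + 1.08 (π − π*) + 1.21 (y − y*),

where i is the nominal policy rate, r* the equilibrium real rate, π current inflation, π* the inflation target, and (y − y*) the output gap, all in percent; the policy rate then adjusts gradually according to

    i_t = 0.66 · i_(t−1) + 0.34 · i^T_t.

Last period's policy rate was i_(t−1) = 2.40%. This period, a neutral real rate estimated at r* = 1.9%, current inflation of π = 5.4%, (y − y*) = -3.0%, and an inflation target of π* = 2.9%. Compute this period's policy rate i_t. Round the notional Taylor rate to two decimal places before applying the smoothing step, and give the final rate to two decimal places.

i^T_t = 1.9 + 5.4 + 1.08 × (5.4 − 2.9) + 1.21 × (-3.0)
   = 1.9 + 5.4 + 2.7 − 3.63 = 6.37
i_t = 0.66 × 2.40 + 0.34 × 6.37 = 1.584 + 2.1658 = 3.75

3.75%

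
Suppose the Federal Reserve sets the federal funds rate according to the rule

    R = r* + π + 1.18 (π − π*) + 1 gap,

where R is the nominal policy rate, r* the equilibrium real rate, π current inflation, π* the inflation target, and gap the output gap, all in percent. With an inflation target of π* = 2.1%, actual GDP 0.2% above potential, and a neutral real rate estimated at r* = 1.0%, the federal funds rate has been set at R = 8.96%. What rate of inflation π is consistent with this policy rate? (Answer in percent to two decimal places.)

4.70%

Output 0.2% above potential → gap = 0.2.
Collecting π: R = r* + (1 + 1.18) π − 1.18 π* + 1 gap
2.18 π = 8.96 − 1.0 + 1.18 × 2.1 − 1 × 0.2 = 10.238
π = 10.238 / 2.18 = 4.70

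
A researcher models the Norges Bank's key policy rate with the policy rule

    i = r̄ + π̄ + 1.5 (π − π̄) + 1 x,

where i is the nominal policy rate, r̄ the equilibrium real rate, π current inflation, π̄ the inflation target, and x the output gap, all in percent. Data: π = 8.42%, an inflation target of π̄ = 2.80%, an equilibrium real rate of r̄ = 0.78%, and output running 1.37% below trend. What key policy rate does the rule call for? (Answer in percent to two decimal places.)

Output 1.37% below potential → x = -1.37.
i = 0.78 + 2.80 + 1.5 × (8.42 − 2.80) + 1 × (-1.37)
   = 0.78 + 2.8 + 8.43 − 1.37 = 10.64

10.64%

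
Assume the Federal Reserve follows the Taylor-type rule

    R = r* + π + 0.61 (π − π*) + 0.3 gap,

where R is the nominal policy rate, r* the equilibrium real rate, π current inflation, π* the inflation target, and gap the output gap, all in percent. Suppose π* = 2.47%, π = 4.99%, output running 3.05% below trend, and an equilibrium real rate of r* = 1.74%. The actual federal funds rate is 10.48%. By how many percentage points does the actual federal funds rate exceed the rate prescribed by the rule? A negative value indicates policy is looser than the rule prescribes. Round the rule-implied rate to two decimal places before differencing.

3.13 pp

Output 3.05% below potential → gap = -3.05.
R = 1.74 + 4.99 + 0.61 × (4.99 − 2.47) + 0.3 × (-3.05)
   = 1.74 + 4.99 + 1.5372 − 0.915 = 7.35
Deviation = 10.48 − 7.35 = 3.13 pp.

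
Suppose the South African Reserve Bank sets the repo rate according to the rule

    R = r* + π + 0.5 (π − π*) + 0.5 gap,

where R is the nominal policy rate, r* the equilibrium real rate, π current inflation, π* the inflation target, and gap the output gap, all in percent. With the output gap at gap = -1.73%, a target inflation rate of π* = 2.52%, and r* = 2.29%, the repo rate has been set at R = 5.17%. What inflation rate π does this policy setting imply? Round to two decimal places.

3.34%

Collecting π: R = r* + (1 + 0.5) π − 0.5 π* + 0.5 gap
1.5 π = 5.17 − 2.29 + 0.5 × 2.52 − 0.5 × (-1.73) = 5.005
π = 5.005 / 1.5 = 3.34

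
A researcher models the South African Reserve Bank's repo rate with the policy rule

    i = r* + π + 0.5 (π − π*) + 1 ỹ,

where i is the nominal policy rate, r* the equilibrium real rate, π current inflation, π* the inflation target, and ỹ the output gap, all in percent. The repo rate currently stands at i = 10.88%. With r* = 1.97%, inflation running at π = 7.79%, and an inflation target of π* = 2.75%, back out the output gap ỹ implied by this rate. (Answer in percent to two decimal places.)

1 ỹ = 10.88 − 1.97 − 7.79 − 0.5 × (7.79 − 2.75) = -1.4
ỹ = -1.4 / 1 = -1.40

-1.40%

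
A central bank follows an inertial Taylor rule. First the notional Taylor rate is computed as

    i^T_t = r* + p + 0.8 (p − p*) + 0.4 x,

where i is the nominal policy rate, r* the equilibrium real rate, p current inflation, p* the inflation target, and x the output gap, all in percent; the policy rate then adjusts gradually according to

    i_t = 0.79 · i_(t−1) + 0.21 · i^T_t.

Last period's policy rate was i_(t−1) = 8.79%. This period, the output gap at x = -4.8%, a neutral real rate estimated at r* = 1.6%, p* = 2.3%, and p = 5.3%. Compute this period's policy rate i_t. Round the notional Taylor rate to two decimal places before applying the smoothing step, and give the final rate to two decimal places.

i^T_t = 1.6 + 5.3 + 0.8 × (5.3 − 2.3) + 0.4 × (-4.8)
   = 1.6 + 5.3 + 2.4 − 1.92 = 7.38
i_t = 0.79 × 8.79 + 0.21 × 7.38 = 6.9441 + 1.5498 = 8.49

8.49%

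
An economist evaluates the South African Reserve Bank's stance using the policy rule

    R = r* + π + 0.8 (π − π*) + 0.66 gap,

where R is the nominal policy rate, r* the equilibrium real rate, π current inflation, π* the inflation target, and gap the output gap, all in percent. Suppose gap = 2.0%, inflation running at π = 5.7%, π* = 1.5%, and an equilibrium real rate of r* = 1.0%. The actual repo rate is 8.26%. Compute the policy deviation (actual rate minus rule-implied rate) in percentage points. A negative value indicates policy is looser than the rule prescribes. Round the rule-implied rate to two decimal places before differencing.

R = 1.0 + 5.7 + 0.8 × (5.7 − 1.5) + 0.66 × 2.0
   = 1.0 + 5.7 + 3.36 + 1.32 = 11.38
Deviation = 8.26 − 11.38 = -3.12 pp.

-3.12 pp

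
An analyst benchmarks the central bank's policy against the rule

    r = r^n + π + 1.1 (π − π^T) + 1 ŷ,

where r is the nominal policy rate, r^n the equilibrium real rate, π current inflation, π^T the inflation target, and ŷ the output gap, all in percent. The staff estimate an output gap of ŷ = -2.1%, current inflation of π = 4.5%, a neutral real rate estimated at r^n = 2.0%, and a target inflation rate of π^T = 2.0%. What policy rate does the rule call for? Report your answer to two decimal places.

r = 2.0 + 4.5 + 1.1 × (4.5 − 2.0) + 1 × (-2.1)
   = 2.0 + 4.5 + 2.75 − 2.1 = 7.15

7.15%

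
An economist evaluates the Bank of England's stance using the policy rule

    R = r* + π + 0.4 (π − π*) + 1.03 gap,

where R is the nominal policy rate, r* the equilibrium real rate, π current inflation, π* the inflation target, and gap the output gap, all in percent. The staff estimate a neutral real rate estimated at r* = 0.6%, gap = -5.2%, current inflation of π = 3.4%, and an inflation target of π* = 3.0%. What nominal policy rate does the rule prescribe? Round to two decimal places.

R = 0.6 + 3.4 + 0.4 × (3.4 − 3.0) + 1.03 × (-5.2)
   = 0.6 + 3.4 + 0.16 − 5.356 = -1.20

-1.20%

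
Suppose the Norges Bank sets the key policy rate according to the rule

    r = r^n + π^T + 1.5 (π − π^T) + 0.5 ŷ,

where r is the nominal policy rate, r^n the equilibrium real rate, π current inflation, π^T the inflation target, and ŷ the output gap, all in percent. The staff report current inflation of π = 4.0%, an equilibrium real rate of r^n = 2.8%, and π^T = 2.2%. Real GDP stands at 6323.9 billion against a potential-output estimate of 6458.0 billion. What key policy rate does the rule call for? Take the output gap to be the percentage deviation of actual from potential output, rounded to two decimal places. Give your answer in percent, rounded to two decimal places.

6.66%

Output gap = 100 × (6323.9 − 6458.0) / 6458.0 = -2.08%.
r = 2.80 + 2.20 + 1.5 × (4.00 − 2.20) + 0.5 × (-2.08)
   = 2.80 + 2.2 + 2.7 − 1.04 = 6.66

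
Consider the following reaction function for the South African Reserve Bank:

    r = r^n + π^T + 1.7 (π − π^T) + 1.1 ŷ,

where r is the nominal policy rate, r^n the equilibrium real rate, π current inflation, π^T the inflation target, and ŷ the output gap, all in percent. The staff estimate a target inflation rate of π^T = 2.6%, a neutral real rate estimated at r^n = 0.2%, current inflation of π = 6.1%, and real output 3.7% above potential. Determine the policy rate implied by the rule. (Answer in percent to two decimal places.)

Output 3.7% above potential → ŷ = 3.7.
r = 0.2 + 2.6 + 1.7 × (6.1 − 2.6) + 1.1 × 3.7
   = 0.2 + 2.6 + 5.95 + 4.07 = 12.82

12.82%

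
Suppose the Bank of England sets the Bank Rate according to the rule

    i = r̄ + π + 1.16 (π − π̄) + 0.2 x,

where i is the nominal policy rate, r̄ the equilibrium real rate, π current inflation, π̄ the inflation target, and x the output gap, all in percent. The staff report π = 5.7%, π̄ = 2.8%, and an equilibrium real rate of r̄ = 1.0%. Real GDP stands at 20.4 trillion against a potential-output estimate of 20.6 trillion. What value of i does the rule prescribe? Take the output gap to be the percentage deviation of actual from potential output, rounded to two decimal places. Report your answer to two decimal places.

Output gap = 100 × (20.4 − 20.6) / 20.6 = -0.97%.
i = 1.00 + 5.70 + 1.16 × (5.70 − 2.80) + 0.2 × (-0.97)
   = 1.00 + 5.7 + 3.364 − 0.194 = 9.87

9.87%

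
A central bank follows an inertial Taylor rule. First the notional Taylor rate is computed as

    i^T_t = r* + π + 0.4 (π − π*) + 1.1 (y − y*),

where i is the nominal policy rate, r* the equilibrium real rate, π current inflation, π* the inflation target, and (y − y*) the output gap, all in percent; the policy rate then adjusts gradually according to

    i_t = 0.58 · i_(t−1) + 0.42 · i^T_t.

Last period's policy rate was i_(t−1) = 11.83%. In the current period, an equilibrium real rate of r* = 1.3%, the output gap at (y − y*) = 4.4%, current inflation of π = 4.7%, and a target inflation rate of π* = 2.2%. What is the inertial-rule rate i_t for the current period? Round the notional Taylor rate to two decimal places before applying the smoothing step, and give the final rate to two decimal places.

i^T_t = 1.3 + 4.7 + 0.4 × (4.7 − 2.2) + 1.1 × 4.4
   = 1.3 + 4.7 + 1 + 4.84 = 11.84
i_t = 0.58 × 11.83 + 0.42 × 11.84 = 6.8614 + 4.9728 = 11.83

11.83%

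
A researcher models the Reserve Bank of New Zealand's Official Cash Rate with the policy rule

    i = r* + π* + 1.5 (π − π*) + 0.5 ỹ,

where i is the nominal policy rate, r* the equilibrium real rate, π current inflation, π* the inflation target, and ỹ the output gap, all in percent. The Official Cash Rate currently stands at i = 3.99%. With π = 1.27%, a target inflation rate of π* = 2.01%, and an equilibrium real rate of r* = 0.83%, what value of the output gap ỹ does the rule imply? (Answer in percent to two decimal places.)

0.5 ỹ = 3.99 − 0.83 − 2.01 − 1.5 × (1.27 − 2.01) = 2.26
ỹ = 2.26 / 0.5 = 4.52

4.52%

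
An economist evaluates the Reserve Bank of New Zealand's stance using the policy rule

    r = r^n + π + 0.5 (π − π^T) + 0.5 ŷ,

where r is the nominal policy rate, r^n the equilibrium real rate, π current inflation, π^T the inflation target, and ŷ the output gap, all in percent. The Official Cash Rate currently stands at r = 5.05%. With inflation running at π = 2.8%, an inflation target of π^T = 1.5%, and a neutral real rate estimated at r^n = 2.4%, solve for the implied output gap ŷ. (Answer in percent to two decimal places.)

-1.60%

0.5 ŷ = 5.05 − 2.4 − 2.8 − 0.5 × (2.8 − 1.5) = -0.8
ŷ = -0.8 / 0.5 = -1.60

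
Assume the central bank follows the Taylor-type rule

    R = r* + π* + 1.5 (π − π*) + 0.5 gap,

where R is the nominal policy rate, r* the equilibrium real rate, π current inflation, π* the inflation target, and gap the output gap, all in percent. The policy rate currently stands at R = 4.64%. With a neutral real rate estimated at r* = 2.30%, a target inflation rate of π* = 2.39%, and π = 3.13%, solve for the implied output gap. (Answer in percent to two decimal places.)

0.5 gap = 4.64 − 2.30 − 2.39 − 1.5 × (3.13 − 2.39) = -1.16
gap = -1.16 / 0.5 = -2.32

-2.32%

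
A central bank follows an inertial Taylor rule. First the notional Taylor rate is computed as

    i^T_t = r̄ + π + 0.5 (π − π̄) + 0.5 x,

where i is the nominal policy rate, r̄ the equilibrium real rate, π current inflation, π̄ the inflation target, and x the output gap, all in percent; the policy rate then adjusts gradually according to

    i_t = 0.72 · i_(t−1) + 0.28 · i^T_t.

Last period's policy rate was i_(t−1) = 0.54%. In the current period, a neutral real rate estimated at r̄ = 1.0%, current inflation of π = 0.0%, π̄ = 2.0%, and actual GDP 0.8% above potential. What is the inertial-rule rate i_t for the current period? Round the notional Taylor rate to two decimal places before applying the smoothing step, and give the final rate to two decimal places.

0.50%

Output 0.8% above potential → x = 0.8.
i^T_t = 1.0 + 0.0 + 0.5 × (0.0 − 2.0) + 0.5 × 0.8
   = 1.0 + 0 − 1 + 0.4 = 0.40
i_t = 0.72 × 0.54 + 0.28 × 0.40 = 0.3888 + 0.112 = 0.50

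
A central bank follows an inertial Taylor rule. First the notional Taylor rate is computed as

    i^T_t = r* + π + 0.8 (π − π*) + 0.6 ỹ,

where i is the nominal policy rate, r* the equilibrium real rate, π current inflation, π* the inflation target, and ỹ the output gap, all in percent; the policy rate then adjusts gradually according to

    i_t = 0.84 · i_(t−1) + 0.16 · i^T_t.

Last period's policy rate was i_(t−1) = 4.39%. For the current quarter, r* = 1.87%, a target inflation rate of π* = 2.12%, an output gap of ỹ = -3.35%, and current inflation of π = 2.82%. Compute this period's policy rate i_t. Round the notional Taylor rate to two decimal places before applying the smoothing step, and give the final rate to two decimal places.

4.21%

i^T_t = 1.87 + 2.82 + 0.8 × (2.82 − 2.12) + 0.6 × (-3.35)
   = 1.87 + 2.82 + 0.56 − 2.01 = 3.24
i_t = 0.84 × 4.39 + 0.16 × 3.24 = 3.6876 + 0.5184 = 4.21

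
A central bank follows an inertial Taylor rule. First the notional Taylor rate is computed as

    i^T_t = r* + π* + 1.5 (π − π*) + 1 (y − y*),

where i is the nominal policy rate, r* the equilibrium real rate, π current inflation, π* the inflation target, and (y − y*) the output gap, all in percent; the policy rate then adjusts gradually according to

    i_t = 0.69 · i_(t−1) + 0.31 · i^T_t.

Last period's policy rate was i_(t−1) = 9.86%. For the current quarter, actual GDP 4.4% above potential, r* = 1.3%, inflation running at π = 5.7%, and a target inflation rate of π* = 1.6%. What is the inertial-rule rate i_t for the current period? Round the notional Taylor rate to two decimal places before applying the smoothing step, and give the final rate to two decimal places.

10.97%

Output 4.4% above potential → (y − y*) = 4.4.
i^T_t = 1.3 + 1.6 + 1.5 × (5.7 − 1.6) + 1 × 4.4
   = 1.3 + 1.6 + 6.15 + 4.4 = 13.45
i_t = 0.69 × 9.86 + 0.31 × 13.45 = 6.8034 + 4.1695 = 10.97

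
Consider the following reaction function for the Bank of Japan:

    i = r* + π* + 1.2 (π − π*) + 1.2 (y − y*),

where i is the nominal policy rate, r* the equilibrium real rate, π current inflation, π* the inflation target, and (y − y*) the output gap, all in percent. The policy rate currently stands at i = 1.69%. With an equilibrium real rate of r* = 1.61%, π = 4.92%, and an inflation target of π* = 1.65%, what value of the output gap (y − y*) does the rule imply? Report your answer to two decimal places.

-4.58%

1.2 (y − y*) = 1.69 − 1.61 − 1.65 − 1.2 × (4.92 − 1.65) = -5.494
(y − y*) = -5.494 / 1.2 = -4.58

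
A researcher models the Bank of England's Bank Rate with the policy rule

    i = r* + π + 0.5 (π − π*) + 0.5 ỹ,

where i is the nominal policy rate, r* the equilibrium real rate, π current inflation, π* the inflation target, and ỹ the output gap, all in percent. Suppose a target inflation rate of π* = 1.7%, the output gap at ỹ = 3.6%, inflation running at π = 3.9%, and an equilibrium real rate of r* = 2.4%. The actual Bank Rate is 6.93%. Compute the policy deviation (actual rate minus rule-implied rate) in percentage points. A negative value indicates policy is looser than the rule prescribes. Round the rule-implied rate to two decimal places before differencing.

-2.27 pp

i = 2.4 + 3.9 + 0.5 × (3.9 − 1.7) + 0.5 × 3.6
   = 2.4 + 3.9 + 1.1 + 1.8 = 9.20
Deviation = 6.93 − 9.20 = -2.27 pp.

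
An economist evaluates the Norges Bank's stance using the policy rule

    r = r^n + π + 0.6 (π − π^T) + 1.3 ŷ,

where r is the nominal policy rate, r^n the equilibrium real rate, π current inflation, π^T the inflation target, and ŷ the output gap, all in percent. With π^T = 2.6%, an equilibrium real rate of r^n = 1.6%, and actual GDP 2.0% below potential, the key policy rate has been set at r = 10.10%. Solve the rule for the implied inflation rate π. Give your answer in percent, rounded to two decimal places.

7.91%

Output 2.0% below potential → ŷ = -2.0.
Collecting π: r = r^n + (1 + 0.6) π − 0.6 π^T + 1.3 ŷ
1.6 π = 10.10 − 1.6 + 0.6 × 2.6 − 1.3 × (-2.0) = 12.66
π = 12.66 / 1.6 = 7.91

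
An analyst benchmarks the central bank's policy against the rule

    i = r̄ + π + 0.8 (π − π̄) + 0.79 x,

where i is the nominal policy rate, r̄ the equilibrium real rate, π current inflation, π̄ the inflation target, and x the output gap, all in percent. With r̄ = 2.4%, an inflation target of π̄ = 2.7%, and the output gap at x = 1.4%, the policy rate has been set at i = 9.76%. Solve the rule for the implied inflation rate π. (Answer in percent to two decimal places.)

Collecting π: i = r̄ + (1 + 0.8) π − 0.8 π̄ + 0.79 x
1.8 π = 9.76 − 2.4 + 0.8 × 2.7 − 0.79 × 1.4 = 8.414
π = 8.414 / 1.8 = 4.67

4.67%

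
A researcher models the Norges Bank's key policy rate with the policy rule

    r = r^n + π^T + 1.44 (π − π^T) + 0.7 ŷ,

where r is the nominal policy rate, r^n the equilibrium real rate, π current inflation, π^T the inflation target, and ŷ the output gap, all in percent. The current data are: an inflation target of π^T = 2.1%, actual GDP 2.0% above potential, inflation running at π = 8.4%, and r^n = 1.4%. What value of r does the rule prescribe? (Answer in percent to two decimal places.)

Output 2.0% above potential → ŷ = 2.0.
r = 1.4 + 2.1 + 1.44 × (8.4 − 2.1) + 0.7 × 2.0
   = 1.4 + 2.1 + 9.072 + 1.4 = 13.97

13.97%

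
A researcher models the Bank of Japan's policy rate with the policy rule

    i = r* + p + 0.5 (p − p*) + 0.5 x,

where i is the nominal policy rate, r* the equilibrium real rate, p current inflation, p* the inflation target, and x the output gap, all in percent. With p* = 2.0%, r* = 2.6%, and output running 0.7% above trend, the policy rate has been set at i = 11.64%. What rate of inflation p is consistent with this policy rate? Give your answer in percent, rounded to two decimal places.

6.46%

Output 0.7% above potential → x = 0.7.
Collecting p: i = r* + (1 + 0.5) p − 0.5 p* + 0.5 x
1.5 p = 11.64 − 2.6 + 0.5 × 2.0 − 0.5 × 0.7 = 9.69
p = 9.69 / 1.5 = 6.46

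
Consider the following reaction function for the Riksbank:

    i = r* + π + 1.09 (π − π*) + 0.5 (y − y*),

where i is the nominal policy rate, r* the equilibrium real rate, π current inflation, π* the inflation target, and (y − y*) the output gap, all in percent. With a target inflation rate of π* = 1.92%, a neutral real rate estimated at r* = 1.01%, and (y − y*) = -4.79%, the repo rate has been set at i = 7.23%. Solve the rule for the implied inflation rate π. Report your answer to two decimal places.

5.12%

Collecting π: i = r* + (1 + 1.09) π − 1.09 π* + 0.5 (y − y*)
2.09 π = 7.23 − 1.01 + 1.09 × 1.92 − 0.5 × (-4.79) = 10.7078
π = 10.7078 / 2.09 = 5.12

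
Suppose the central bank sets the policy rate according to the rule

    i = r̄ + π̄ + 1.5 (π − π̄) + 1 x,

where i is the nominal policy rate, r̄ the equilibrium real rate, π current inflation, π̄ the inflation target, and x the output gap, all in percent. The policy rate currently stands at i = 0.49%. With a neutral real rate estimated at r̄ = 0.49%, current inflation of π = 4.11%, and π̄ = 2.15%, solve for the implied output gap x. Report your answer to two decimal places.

-5.09%

1 x = 0.49 − 0.49 − 2.15 − 1.5 × (4.11 − 2.15) = -5.09
x = -5.09 / 1 = -5.09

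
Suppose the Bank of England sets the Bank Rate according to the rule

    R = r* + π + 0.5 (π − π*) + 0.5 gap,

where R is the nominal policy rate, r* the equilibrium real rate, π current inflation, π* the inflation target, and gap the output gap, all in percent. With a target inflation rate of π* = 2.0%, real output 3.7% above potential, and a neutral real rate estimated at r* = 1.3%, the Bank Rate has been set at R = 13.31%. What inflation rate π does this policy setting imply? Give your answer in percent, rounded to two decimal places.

Output 3.7% above potential → gap = 3.7.
Collecting π: R = r* + (1 + 0.5) π − 0.5 π* + 0.5 gap
1.5 π = 13.31 − 1.3 + 0.5 × 2.0 − 0.5 × 3.7 = 11.16
π = 11.16 / 1.5 = 7.44

7.44%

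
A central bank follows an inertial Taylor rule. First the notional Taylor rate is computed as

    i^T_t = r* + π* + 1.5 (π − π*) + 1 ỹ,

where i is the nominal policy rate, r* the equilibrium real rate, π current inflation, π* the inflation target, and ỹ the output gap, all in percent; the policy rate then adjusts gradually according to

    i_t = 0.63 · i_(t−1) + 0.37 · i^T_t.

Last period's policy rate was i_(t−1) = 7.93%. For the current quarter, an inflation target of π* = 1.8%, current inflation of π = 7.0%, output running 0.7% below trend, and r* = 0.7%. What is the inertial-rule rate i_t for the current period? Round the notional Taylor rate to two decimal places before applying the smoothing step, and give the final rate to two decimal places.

8.55%

Output 0.7% below potential → ỹ = -0.7.
i^T_t = 0.7 + 1.8 + 1.5 × (7.0 − 1.8) + 1 × (-0.7)
   = 0.7 + 1.8 + 7.8 − 0.7 = 9.60
i_t = 0.63 × 7.93 + 0.37 × 9.60 = 4.9959 + 3.552 = 8.55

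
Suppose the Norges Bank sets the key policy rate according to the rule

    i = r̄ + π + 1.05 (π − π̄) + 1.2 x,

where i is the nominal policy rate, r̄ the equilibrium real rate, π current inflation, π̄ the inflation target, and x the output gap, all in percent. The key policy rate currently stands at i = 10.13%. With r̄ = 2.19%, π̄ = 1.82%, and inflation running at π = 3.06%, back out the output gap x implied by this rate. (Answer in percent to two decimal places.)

2.98%

1.2 x = 10.13 − 2.19 − 3.06 − 1.05 × (3.06 − 1.82) = 3.578
x = 3.578 / 1.2 = 2.98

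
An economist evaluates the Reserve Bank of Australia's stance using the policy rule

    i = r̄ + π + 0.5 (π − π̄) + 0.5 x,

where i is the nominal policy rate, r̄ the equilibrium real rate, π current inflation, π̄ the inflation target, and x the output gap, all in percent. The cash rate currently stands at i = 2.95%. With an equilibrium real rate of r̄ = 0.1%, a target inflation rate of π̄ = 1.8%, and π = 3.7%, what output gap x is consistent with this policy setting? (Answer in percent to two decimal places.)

0.5 x = 2.95 − 0.1 − 3.7 − 0.5 × (3.7 − 1.8) = -1.8
x = -1.8 / 0.5 = -3.60

-3.60%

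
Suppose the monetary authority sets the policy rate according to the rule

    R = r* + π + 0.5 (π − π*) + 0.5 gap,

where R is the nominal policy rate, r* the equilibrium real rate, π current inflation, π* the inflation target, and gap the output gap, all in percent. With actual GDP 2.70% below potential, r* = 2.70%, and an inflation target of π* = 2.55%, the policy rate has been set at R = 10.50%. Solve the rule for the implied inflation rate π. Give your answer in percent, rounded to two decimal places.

6.95%

Output 2.70% below potential → gap = -2.70.
Collecting π: R = r* + (1 + 0.5) π − 0.5 π* + 0.5 gap
1.5 π = 10.50 − 2.70 + 0.5 × 2.55 − 0.5 × (-2.70) = 10.425
π = 10.425 / 1.5 = 6.95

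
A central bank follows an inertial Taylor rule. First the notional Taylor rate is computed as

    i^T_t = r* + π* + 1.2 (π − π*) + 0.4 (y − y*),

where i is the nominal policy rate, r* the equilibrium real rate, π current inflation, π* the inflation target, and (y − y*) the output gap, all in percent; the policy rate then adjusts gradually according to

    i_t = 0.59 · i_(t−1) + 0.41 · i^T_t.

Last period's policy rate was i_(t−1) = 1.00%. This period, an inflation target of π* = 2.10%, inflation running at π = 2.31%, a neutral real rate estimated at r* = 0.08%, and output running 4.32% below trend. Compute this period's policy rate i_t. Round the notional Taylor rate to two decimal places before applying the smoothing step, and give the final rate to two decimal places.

Output 4.32% below potential → (y − y*) = -4.32.
i^T_t = 0.08 + 2.10 + 1.2 × (2.31 − 2.10) + 0.4 × (-4.32)
   = 0.08 + 2.1 + 0.252 − 1.728 = 0.70
i_t = 0.59 × 1.00 + 0.41 × 0.70 = 0.59 + 0.287 = 0.88

0.88%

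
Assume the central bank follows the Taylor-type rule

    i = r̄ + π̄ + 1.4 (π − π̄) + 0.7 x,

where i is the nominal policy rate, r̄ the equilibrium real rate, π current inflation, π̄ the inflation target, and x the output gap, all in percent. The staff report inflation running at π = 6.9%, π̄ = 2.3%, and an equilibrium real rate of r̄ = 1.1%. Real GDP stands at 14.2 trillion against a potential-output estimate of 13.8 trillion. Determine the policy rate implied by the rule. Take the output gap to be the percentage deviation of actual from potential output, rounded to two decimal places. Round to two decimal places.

11.87%

Output gap = 100 × (14.2 − 13.8) / 13.8 = 2.90%.
i = 1.10 + 2.30 + 1.4 × (6.90 − 2.30) + 0.7 × 2.90
   = 1.10 + 2.3 + 6.44 + 2.03 = 11.87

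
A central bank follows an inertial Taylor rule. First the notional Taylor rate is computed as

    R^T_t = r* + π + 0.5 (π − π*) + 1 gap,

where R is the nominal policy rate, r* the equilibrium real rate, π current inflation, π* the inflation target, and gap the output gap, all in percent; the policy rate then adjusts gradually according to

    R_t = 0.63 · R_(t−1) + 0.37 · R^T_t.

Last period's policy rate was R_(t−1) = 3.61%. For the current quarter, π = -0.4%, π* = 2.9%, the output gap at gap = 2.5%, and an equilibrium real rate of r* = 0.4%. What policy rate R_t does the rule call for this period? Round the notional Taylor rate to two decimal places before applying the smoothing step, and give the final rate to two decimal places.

2.59%

R^T_t = 0.4 + (-0.4) + 0.5 × (-0.4 − 2.9) + 1 × 2.5
   = 0.4 − 0.4 − 1.65 + 2.5 = 0.85
R_t = 0.63 × 3.61 + 0.37 × 0.85 = 2.2743 + 0.3145 = 2.59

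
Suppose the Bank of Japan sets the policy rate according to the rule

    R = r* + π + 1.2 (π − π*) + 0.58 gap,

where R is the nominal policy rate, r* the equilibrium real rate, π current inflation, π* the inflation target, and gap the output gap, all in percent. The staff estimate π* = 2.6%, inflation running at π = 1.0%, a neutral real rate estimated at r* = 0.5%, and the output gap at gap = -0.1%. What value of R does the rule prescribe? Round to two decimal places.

R = 0.5 + 1.0 + 1.2 × (1.0 − 2.6) + 0.58 × (-0.1)
   = 0.5 + 1 − 1.92 − 0.058 = -0.48

-0.48%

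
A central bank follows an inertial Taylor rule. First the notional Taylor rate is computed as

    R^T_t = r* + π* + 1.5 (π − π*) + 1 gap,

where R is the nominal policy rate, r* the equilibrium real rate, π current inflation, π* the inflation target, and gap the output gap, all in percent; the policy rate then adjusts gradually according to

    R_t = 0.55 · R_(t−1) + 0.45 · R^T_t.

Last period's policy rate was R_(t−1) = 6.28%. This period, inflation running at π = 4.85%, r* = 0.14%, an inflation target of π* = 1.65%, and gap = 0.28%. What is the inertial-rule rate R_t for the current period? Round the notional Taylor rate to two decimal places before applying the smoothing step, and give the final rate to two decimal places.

R^T_t = 0.14 + 1.65 + 1.5 × (4.85 − 1.65) + 1 × 0.28
   = 0.14 + 1.65 + 4.8 + 0.28 = 6.87
R_t = 0.55 × 6.28 + 0.45 × 6.87 = 3.454 + 3.0915 = 6.55

6.55%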